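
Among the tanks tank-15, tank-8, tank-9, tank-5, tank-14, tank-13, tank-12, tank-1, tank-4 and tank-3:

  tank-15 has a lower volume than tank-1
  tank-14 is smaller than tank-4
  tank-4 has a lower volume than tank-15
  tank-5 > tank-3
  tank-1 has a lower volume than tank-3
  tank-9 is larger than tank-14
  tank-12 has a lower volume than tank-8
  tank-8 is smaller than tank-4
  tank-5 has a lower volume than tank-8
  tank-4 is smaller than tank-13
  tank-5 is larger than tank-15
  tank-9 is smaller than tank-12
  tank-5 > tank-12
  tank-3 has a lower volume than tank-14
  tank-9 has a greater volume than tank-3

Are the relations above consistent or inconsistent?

Chaining the given relations yields tank-15 < tank-1 < tank-3 < tank-14 < tank-9 < tank-12 < tank-5 < tank-8 < tank-4, so tank-15 < tank-4. But one relation states tank-4 < tank-15. These cannot both hold.

inconsistent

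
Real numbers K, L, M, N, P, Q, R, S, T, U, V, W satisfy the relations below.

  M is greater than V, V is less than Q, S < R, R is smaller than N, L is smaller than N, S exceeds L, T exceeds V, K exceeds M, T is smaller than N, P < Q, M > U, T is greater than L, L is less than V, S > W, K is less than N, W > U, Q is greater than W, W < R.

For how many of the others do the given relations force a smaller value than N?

Directly below N: L, R, T, K.
One step further: W, V, S, M (8 so far).
One step further: U (9 so far).
No other element is forced below N by the given relations, so the count is 9.

9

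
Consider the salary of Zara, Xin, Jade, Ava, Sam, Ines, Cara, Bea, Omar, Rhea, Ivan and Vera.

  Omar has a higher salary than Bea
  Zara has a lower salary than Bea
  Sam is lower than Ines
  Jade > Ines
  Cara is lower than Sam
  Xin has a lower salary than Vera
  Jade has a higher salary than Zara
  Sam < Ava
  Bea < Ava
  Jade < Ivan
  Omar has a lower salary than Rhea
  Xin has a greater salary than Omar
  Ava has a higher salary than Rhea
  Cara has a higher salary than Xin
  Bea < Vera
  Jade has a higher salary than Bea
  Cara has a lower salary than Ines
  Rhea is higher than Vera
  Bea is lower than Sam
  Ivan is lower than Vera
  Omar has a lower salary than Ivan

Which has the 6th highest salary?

Ines

Piecing the relations together gives one ordering: Zara < Bea < Omar < Xin < Cara < Sam < Ines < Jade < Ivan < Vera < Rhea < Ava.
The 6th largest is Ines.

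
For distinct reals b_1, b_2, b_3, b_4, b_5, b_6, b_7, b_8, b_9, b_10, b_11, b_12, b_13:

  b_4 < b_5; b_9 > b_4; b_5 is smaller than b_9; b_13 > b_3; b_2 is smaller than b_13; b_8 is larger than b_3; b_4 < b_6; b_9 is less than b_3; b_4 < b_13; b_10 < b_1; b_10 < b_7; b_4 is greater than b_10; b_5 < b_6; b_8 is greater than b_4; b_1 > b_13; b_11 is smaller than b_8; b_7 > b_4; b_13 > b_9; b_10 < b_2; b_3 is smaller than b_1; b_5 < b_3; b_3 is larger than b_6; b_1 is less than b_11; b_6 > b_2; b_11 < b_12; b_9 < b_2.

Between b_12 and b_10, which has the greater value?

b_12

b_10 < b_4 < b_5 < b_9 < b_2 < b_6 < b_3 < b_13 < b_1 < b_11 < b_12, by transitivity through b_4, b_5, b_9, b_2, b_6, b_3, b_13, b_1, b_11.
So b_10 < b_12; b_12 is the larger of the two.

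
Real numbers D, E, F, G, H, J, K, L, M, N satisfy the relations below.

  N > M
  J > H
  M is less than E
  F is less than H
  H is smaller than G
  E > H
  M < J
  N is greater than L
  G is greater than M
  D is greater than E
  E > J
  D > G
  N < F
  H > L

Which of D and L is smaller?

L < N and N < F give L < F.
With F < H: L < N < F < H.
Then H < J extends the chain to J.
With J < E: L < N < F < H < J < E.
Then E < D extends the chain to D.
So L < D; L is the smaller of the two.

L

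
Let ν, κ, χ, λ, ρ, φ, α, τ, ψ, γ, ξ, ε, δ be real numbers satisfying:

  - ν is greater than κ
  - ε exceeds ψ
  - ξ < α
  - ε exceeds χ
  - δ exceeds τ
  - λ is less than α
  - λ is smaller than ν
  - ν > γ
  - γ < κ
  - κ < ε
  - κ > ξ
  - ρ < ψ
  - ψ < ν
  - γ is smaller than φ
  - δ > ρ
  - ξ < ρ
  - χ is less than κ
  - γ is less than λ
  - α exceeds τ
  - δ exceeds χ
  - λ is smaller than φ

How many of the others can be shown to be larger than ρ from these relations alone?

Directly above ρ: ψ, δ.
One step further: ν, ε (4 so far).
No other element is forced above ρ by the given relations, so the count is 4.

4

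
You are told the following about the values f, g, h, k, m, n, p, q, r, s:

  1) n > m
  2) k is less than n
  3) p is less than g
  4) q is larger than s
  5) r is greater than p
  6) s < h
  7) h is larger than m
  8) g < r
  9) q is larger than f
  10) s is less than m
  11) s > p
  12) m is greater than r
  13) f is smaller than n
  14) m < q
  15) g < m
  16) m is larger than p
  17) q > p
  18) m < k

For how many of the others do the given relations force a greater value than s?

The elements the relations force above s are m, k, h, q, n — no chain reaches any other.
That is 5.

5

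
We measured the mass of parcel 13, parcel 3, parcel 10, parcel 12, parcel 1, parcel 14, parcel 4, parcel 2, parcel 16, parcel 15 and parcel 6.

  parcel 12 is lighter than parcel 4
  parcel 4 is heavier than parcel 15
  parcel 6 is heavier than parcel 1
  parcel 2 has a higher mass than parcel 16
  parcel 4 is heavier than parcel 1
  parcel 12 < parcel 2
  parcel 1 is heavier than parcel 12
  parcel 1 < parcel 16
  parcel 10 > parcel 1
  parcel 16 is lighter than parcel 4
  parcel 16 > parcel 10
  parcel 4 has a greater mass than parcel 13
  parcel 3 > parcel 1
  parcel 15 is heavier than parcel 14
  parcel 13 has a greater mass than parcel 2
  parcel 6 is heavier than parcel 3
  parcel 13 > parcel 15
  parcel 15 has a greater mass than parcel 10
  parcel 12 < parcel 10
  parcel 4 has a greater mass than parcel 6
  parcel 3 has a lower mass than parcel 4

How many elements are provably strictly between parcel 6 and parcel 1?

1

Chaining upward from parcel 1 reaches: parcel 3, parcel 10, parcel 16, parcel 15, parcel 2, parcel 13, parcel 4.
Chaining downward from parcel 6 reaches: parcel 12, parcel 3.
Strictly between parcel 1 and parcel 6 are those in both lists: parcel 3 — 1 element.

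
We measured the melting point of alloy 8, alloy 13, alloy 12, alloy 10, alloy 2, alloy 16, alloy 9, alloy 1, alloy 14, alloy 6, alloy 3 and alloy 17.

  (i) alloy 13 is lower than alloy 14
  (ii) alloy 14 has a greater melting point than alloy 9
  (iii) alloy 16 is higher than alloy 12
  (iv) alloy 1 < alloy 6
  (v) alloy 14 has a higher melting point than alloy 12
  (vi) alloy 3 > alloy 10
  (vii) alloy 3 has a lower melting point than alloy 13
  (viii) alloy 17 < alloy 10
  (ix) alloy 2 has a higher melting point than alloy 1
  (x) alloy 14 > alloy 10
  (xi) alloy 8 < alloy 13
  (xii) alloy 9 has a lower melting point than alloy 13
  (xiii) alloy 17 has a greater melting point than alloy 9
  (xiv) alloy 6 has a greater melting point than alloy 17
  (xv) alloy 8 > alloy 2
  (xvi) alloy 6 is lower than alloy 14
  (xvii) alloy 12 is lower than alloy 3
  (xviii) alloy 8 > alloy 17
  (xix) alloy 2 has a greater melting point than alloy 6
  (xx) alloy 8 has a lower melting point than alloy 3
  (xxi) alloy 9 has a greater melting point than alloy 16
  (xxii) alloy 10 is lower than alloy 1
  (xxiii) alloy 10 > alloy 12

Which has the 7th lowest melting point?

alloy 6

The consecutive relations fix a unique order: alloy 12 < alloy 16 < alloy 9 < alloy 17 < alloy 10 < alloy 1 < alloy 6 < alloy 2 < alloy 8 < alloy 3 < alloy 13 < alloy 14.
The 7th smallest is alloy 6.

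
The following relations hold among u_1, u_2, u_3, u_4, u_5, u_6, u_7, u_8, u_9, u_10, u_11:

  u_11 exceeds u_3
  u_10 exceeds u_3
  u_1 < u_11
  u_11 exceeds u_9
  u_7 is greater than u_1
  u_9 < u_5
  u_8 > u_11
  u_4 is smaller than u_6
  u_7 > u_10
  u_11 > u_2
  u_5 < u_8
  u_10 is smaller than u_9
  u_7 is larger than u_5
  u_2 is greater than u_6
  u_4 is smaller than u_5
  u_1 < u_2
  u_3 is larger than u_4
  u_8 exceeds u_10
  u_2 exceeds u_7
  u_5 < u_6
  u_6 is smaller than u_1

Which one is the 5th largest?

Piecing the relations together gives one ordering: u_4 < u_3 < u_10 < u_9 < u_5 < u_6 < u_1 < u_7 < u_2 < u_11 < u_8.
The 5th largest is u_1.

u_1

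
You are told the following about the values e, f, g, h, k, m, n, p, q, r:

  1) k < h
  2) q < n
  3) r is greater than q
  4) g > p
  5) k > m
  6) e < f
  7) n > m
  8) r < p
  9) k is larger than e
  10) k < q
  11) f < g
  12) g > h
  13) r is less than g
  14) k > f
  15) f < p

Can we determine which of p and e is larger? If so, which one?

p

Chaining the given relations: e < f < k < q < r < p.
So p is larger.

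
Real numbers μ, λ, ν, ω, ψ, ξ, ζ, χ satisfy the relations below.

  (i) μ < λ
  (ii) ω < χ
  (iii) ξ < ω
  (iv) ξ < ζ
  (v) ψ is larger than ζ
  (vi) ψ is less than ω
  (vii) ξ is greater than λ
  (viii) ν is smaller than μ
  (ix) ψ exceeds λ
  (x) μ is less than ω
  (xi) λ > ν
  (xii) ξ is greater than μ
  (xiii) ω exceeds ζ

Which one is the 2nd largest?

Chaining the given pairs: ν < μ < λ < ξ < ζ < ψ < ω < χ.
Counting 2 from the largest end gives ω.

ω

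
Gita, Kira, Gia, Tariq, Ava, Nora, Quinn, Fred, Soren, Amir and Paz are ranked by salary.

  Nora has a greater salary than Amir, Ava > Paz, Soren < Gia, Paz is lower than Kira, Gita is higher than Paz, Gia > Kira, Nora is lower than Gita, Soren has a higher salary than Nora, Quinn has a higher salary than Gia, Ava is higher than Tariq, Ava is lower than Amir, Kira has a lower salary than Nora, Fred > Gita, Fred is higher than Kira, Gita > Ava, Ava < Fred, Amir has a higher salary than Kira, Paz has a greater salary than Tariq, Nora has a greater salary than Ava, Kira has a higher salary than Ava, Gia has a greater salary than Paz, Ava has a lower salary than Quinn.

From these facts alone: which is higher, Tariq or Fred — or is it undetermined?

Tariq < Paz and Paz < Ava give Tariq < Ava.
Then Ava < Kira extends the chain to Kira.
Then Kira < Amir extends the chain to Amir.
With Amir < Nora: Tariq < Paz < Ava < Kira < Amir < Nora.
With Nora < Gita: Tariq < Paz < Ava < Kira < Amir < Nora < Gita.
Then Gita < Fred extends the chain to Fred.
So Fred is higher.

Fred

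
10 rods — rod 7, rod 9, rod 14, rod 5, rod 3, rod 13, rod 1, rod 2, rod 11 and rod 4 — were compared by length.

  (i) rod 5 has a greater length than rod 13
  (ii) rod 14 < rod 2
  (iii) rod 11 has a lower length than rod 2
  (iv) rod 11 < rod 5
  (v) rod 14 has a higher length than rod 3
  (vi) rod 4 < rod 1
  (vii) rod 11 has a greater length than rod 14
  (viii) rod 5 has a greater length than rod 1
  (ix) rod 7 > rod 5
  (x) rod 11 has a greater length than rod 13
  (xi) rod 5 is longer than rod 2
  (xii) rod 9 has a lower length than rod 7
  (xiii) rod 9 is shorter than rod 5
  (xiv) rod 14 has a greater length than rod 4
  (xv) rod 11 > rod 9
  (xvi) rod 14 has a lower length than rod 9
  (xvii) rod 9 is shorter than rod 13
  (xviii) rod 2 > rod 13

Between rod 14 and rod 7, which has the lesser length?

rod 14

rod 14 < rod 9 and rod 9 < rod 13 give rod 14 < rod 13.
With rod 13 < rod 11: rod 14 < rod 9 < rod 13 < rod 11.
Then rod 11 < rod 2 extends the chain to rod 2.
With rod 2 < rod 5: rod 14 < rod 9 < rod 13 < rod 11 < rod 2 < rod 5.
With rod 5 < rod 7: rod 14 < rod 9 < rod 13 < rod 11 < rod 2 < rod 5 < rod 7.
So rod 14 < rod 7; rod 14 is the shorter of the two.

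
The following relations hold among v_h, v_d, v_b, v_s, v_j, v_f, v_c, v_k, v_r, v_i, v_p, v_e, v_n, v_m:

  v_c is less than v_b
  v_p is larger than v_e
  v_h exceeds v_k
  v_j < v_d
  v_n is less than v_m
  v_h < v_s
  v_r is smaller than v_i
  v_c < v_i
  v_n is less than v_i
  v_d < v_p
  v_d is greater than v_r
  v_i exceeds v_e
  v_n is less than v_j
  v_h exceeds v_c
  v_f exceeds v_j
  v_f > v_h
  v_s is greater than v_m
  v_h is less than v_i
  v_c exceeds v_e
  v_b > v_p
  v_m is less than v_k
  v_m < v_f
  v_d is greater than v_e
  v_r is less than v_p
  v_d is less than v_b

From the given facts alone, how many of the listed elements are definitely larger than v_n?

Directly above v_n: v_m, v_j, v_i.
One step further: v_d, v_k, v_f, v_s (7 so far).
One step further: v_h, v_p, v_b (10 so far).
No other element is forced above v_n by the given relations, so the count is 10.

10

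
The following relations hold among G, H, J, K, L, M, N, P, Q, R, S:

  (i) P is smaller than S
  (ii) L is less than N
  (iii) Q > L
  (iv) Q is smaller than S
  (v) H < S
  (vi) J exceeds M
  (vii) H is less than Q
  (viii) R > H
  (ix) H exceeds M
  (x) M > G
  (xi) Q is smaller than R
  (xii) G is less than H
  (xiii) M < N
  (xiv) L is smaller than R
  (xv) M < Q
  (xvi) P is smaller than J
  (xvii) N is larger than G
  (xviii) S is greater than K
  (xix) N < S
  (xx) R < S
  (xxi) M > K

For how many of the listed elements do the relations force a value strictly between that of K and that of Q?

2

The relations place K below Q. An element lies strictly between them when it is forced above K and also forced below Q.
Above K: {M, J, H, R, N, S}. Below Q: {G, M, H, L}.
Intersection: {M, H} — 2.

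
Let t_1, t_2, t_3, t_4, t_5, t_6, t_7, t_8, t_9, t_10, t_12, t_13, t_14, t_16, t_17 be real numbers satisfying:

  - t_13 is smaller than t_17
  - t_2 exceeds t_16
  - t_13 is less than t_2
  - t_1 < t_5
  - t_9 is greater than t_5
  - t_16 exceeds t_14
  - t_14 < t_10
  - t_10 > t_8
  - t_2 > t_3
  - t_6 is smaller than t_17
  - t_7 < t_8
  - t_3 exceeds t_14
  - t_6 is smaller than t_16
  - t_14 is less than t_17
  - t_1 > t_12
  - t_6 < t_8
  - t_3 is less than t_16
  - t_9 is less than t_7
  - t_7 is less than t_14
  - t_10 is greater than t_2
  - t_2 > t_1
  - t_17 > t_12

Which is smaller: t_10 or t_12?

t_12 < t_1 and t_1 < t_5 give t_12 < t_5.
Then t_5 < t_9 extends the chain to t_9.
With t_9 < t_7: t_12 < t_1 < t_5 < t_9 < t_7.
With t_7 < t_14: t_12 < t_1 < t_5 < t_9 < t_7 < t_14.
Then t_14 < t_3 extends the chain to t_3.
With t_3 < t_16: t_12 < t_1 < t_5 < t_9 < t_7 < t_14 < t_3 < t_16.
With t_16 < t_2: t_12 < t_1 < t_5 < t_9 < t_7 < t_14 < t_3 < t_16 < t_2.
Then t_2 < t_10 extends the chain to t_10.
So t_12 < t_10; t_12 is the smaller of the two.

t_12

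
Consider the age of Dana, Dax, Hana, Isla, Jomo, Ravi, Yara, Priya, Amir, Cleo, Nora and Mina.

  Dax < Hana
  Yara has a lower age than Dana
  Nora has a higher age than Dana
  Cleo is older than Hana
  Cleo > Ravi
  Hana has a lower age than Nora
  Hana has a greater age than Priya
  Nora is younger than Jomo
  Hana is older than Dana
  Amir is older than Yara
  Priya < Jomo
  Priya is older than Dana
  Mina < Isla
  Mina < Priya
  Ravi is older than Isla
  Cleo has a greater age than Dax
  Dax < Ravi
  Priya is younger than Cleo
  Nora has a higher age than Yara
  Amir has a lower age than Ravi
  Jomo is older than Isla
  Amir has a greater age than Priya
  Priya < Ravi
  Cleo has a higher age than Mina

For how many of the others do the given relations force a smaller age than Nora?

From Nora the given relations immediately reach Yara, Dana, Hana.
From those, Dax, Priya — 5 in total.
From those, Mina — 6 in total.
No other element is forced below Nora by the given relations, so the count is 6.

6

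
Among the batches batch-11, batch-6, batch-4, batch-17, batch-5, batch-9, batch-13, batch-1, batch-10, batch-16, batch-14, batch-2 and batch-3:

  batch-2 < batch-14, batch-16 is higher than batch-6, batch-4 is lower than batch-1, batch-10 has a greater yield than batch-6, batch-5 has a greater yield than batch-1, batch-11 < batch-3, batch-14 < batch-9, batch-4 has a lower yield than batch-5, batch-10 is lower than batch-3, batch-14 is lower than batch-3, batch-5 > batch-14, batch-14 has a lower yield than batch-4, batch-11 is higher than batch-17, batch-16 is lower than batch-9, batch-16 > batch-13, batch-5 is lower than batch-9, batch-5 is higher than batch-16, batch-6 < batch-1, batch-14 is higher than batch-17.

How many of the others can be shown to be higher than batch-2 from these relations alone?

The elements the relations force above batch-2 are batch-14, batch-4, batch-1, batch-5, batch-9, batch-3 — no chain reaches any other.
That is 6.

6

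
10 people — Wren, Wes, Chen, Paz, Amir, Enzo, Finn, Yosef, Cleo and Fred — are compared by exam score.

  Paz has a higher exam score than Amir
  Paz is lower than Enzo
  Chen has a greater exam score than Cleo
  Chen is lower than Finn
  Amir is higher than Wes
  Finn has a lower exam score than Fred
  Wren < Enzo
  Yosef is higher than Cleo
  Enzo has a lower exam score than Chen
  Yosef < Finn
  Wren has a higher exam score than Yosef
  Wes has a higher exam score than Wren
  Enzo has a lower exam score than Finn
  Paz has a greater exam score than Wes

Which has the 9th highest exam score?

Chaining the given pairs: Cleo < Yosef < Wren < Wes < Amir < Paz < Enzo < Chen < Finn < Fred.
Counting 9 from the largest end gives Yosef.

Yosef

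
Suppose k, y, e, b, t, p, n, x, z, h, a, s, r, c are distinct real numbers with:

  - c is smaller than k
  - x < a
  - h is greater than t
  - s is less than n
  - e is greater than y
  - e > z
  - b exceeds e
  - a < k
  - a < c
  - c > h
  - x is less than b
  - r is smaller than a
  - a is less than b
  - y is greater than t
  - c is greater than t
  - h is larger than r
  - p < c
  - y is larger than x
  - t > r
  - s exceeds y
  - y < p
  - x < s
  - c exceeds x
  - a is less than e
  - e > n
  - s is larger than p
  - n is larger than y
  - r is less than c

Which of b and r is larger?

b

r < t and t < y give r < y.
With y < p: r < t < y < p.
Then p < s extends the chain to s.
With s < n: r < t < y < p < s < n.
With n < e: r < t < y < p < s < n < e.
With e < b: r < t < y < p < s < n < e < b.
So r < b; b is the larger of the two.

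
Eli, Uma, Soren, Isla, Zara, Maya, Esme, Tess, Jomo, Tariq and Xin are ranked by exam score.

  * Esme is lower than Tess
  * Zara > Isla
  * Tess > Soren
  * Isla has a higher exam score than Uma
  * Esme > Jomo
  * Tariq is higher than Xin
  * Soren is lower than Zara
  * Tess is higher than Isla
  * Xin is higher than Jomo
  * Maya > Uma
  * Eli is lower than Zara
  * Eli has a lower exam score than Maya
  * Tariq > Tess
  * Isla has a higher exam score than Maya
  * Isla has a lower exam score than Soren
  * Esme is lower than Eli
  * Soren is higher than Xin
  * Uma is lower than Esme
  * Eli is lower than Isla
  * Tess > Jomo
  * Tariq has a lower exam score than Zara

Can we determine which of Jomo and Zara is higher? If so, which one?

The relevant relations are Jomo < Esme; Esme < Eli; Eli < Maya; Maya < Isla; Isla < Soren; Soren < Tess; Tess < Tariq; Tariq < Zara.
Chaining these gives Jomo < Esme < Eli < Maya < Isla < Soren < Tess < Tariq < Zara.
So Zara is higher.

Zara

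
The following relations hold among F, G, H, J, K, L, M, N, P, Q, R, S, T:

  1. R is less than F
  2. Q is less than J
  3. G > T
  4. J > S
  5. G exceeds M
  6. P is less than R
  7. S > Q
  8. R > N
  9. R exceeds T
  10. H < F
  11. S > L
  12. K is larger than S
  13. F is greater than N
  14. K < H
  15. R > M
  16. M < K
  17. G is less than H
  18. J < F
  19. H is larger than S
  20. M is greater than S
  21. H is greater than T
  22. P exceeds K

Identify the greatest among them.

Q is not greatest since Q < J; N is not greatest since N < F; L is not greatest since L < S; S is not greatest since S < J; J is not greatest since J < F; M is not greatest since M < K; K is not greatest since K < P; T is not greatest since T < H; P is not greatest since P < R; G is not greatest since G < H; H is not greatest since H < F; R is not greatest since R < F.
Only F has nothing above it, so F is the greatest.

F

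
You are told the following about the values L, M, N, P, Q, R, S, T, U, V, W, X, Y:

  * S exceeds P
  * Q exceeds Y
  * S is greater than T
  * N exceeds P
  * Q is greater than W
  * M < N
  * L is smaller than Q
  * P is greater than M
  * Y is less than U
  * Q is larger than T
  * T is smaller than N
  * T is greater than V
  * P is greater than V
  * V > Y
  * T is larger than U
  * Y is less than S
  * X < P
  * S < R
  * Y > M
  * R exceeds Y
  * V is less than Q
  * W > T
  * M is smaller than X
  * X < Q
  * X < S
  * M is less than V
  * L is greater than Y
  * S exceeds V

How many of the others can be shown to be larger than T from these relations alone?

From T the given relations immediately reach W, S, N, Q.
From those, R — 5 in total.
Nothing else is reachable above T; 5 in all.

5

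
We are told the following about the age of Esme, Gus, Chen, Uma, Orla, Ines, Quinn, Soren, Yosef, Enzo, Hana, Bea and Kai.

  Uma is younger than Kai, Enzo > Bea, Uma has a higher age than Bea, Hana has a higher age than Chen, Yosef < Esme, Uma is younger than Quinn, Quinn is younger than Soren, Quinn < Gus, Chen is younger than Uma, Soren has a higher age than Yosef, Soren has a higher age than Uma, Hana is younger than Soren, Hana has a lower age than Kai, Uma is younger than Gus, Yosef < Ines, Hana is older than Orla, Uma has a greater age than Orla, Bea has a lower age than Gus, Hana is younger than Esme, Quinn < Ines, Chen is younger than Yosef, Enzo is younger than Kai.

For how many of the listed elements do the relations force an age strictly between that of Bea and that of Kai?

Chaining upward from Bea reaches: Uma, Quinn, Ines, Enzo, Soren, Gus.
Chaining downward from Kai reaches: Chen, Orla, Hana, Uma, Enzo.
Strictly between Bea and Kai are those in both lists: Uma, Enzo — 2 elements.

2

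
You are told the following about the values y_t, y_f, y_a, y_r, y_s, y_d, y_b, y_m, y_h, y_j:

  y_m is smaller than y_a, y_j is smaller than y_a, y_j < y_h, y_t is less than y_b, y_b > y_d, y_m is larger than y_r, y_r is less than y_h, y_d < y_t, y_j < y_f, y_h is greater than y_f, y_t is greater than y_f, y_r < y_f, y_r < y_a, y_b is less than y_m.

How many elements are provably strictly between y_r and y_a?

Chaining upward from y_r reaches: y_f, y_h, y_t, y_b, y_m.
Chaining downward from y_a reaches: y_j, y_d, y_f, y_t, y_b, y_m.
Strictly between y_r and y_a are those in both lists: y_f, y_t, y_b, y_m — 4 elements.

4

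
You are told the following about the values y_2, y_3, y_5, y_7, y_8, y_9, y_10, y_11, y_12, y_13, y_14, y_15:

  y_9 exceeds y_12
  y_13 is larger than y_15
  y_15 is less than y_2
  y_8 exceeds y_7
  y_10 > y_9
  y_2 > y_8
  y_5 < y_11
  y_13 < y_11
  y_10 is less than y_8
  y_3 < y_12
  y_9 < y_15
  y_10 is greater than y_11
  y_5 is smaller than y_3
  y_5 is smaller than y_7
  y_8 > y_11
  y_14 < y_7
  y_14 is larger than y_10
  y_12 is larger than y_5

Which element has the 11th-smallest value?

y_8

Chaining the given pairs: y_5 < y_3 < y_12 < y_9 < y_15 < y_13 < y_11 < y_10 < y_14 < y_7 < y_8 < y_2.
Counting 11 from the smallest end gives y_8.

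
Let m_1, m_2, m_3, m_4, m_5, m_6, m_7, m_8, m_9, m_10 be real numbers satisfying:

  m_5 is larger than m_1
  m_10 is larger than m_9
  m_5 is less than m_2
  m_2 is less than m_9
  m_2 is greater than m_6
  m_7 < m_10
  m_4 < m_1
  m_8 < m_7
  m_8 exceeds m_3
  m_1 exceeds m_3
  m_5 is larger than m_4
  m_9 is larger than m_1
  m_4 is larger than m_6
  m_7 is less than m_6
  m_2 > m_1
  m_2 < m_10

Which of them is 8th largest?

Chaining the given pairs: m_3 < m_8 < m_7 < m_6 < m_4 < m_1 < m_5 < m_2 < m_9 < m_10.
Counting 8 from the largest end gives m_7.

m_7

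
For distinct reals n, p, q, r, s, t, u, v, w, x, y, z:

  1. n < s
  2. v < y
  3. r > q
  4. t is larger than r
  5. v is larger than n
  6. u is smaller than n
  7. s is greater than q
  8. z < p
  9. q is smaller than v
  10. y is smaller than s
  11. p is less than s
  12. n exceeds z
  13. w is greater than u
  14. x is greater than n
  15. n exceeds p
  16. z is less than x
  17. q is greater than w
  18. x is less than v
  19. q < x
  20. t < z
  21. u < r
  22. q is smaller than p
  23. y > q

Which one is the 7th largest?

z

The consecutive relations fix a unique order: u < w < q < r < t < z < p < n < x < v < y < s.
Counting 7 from the largest end gives z.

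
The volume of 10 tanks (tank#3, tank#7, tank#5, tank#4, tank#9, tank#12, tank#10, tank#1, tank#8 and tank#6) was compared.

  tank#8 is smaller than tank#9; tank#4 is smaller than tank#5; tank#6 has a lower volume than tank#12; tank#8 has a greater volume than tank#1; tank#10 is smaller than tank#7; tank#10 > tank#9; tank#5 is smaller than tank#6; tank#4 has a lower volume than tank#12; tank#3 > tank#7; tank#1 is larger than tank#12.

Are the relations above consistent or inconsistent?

The single ordering tank#4 < tank#5 < tank#6 < tank#12 < tank#1 < tank#8 < tank#9 < tank#10 < tank#7 < tank#3 satisfies every listed relation, so no contradiction arises.

consistent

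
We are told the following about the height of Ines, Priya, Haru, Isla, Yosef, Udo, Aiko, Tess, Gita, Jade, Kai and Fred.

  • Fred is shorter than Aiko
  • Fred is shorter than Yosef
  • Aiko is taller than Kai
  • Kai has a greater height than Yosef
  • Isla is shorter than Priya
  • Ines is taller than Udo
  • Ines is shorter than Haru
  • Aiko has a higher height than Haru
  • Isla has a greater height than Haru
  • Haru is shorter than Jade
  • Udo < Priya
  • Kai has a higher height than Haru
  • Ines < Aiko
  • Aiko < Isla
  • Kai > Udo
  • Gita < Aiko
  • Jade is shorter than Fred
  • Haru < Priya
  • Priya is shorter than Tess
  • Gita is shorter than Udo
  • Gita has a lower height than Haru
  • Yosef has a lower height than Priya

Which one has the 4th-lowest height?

The consecutive relations fix a unique order: Gita < Udo < Ines < Haru < Jade < Fred < Yosef < Kai < Aiko < Isla < Priya < Tess.
Counting 4 from the smallest end gives Haru.

Haru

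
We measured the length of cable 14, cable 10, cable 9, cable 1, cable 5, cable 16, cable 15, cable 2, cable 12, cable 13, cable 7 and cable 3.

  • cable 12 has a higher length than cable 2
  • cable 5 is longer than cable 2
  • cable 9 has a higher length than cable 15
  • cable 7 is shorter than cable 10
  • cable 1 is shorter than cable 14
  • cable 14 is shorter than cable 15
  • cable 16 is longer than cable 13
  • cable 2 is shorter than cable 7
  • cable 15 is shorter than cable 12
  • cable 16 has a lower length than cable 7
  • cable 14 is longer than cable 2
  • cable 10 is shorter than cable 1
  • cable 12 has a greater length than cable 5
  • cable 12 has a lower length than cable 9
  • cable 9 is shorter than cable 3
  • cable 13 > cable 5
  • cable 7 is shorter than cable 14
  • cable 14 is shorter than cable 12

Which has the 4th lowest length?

Chaining the given pairs: cable 2 < cable 5 < cable 13 < cable 16 < cable 7 < cable 10 < cable 1 < cable 14 < cable 15 < cable 12 < cable 9 < cable 3.
The 4th smallest is cable 16.

cable 16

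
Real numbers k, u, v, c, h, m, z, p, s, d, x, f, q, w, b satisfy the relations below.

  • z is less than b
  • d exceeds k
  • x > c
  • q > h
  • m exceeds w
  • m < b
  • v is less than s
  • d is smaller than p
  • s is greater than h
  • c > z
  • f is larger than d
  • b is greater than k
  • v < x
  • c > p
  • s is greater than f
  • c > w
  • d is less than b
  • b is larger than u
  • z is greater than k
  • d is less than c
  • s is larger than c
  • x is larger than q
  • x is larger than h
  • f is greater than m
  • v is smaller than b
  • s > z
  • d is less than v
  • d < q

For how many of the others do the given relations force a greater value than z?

From z the given relations immediately reach c, b, s.
From those, x — 4 in total.
No other element is forced above z by the given relations, so the count is 4.

4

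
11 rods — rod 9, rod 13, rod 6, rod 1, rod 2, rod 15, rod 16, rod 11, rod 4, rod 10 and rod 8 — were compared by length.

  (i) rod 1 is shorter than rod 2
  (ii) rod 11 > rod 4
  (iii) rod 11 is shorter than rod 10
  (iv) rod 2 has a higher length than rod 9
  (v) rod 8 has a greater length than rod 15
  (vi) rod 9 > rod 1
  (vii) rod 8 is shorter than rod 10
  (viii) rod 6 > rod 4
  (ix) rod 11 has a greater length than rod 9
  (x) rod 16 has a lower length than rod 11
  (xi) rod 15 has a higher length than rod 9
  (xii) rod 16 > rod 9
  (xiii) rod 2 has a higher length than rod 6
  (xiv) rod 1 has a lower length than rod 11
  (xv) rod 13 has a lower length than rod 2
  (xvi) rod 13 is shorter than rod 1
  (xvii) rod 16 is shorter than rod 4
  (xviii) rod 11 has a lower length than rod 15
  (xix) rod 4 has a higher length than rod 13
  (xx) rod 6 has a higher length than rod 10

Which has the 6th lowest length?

rod 11

Chaining the given pairs: rod 13 < rod 1 < rod 9 < rod 16 < rod 4 < rod 11 < rod 15 < rod 8 < rod 10 < rod 6 < rod 2.
Counting 6 from the smallest end gives rod 11.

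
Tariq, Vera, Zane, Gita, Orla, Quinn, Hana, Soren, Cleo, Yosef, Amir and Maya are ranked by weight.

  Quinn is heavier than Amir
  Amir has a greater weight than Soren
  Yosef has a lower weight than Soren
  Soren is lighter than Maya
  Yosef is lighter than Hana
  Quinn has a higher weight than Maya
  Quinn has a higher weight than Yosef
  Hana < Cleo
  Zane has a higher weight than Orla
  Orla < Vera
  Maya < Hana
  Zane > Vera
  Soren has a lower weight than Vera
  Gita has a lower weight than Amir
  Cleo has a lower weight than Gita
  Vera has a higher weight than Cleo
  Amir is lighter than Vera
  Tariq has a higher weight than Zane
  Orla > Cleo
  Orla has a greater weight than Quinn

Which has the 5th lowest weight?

Piecing the relations together gives one ordering: Yosef < Soren < Maya < Hana < Cleo < Gita < Amir < Quinn < Orla < Vera < Zane < Tariq.
The 5th smallest is Cleo.

Cleo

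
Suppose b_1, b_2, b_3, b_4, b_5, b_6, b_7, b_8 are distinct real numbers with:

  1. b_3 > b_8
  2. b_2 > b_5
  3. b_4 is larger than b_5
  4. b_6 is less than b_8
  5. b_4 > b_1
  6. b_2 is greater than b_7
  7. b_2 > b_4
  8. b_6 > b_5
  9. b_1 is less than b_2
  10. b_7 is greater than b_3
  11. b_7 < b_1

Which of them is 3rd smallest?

Piecing the relations together gives one ordering: b_5 < b_6 < b_8 < b_3 < b_7 < b_1 < b_4 < b_2.
Counting 3 from the smallest end gives b_8.

b_8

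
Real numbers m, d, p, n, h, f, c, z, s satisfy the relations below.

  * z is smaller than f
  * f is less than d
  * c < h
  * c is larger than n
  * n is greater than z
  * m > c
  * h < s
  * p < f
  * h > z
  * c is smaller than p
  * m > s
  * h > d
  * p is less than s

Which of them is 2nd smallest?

n

Chaining the given pairs: z < n < c < p < f < d < h < s < m.
Counting 2 from the smallest end gives n.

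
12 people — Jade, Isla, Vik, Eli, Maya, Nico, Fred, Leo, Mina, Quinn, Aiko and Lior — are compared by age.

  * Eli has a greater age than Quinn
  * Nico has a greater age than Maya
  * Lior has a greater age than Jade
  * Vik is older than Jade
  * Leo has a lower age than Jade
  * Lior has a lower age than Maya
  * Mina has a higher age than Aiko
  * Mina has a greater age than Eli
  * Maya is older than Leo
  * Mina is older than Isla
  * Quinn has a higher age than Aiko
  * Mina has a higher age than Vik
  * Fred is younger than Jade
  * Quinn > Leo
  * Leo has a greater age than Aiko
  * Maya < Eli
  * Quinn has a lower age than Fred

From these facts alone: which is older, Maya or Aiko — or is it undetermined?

Aiko < Leo and Leo < Quinn give Aiko < Quinn.
With Quinn < Fred: Aiko < Leo < Quinn < Fred.
Then Fred < Jade extends the chain to Jade.
With Jade < Lior: Aiko < Leo < Quinn < Fred < Jade < Lior.
Then Lior < Maya extends the chain to Maya.
So Maya is older.

Maya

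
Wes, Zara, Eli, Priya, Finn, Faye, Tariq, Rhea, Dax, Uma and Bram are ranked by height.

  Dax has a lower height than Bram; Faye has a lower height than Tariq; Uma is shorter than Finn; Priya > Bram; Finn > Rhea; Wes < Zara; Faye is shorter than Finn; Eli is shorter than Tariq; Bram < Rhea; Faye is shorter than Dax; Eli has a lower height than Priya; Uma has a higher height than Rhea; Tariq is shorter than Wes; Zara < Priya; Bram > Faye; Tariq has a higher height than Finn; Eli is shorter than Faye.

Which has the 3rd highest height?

The consecutive relations fix a unique order: Eli < Faye < Dax < Bram < Rhea < Uma < Finn < Tariq < Wes < Zara < Priya.
The 3rd largest is Wes.

Wes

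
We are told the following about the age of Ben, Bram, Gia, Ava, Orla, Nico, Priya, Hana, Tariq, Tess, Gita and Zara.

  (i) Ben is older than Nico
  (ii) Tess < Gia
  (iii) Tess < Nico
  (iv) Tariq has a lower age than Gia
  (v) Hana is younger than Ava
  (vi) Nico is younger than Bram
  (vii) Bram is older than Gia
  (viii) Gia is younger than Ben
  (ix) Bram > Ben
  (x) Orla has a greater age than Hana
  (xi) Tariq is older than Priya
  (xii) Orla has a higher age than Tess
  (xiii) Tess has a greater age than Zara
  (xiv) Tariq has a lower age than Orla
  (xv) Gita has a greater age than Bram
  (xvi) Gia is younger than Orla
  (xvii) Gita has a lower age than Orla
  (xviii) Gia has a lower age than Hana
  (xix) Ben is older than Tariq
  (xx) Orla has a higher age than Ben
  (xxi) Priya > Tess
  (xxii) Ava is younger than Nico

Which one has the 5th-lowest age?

Gia

Piecing the relations together gives one ordering: Zara < Tess < Priya < Tariq < Gia < Hana < Ava < Nico < Ben < Bram < Gita < Orla.
Counting 5 from the smallest end gives Gia.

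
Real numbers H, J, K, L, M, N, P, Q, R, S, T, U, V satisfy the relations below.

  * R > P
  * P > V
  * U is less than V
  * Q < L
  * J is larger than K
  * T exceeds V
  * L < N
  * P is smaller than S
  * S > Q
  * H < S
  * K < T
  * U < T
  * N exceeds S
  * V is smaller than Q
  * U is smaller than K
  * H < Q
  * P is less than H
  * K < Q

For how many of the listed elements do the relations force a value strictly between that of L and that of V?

The relations place V below L. An element lies strictly between them when it is forced above V and also forced below L.
Above V: {P, T, H, Q, R, S, N}. Below L: {U, K, P, H, Q}.
Intersection: {P, H, Q} — 3.

3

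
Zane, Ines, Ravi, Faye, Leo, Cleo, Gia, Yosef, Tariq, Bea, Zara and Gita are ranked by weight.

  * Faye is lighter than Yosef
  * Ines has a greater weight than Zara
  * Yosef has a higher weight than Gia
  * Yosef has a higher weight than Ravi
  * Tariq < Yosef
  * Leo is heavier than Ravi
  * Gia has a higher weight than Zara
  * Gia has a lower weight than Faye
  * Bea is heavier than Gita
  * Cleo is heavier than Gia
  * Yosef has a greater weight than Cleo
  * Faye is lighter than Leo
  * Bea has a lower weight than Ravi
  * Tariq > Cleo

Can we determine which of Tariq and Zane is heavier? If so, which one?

undetermined

Following every chain through Tariq: above Tariq we get Yosef; below Tariq we get Zara, Gia, Cleo.
Zane is not reached, and no chain runs the other way from Zane to Tariq.
So the given relations leave the order of Tariq and Zane undetermined.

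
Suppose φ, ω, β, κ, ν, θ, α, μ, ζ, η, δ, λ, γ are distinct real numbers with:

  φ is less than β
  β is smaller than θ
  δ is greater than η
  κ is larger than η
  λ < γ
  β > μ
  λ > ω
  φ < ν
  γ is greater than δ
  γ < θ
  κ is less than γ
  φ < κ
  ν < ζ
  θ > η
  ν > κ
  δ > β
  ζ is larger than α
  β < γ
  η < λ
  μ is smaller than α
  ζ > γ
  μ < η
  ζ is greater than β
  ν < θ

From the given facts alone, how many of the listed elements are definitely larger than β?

4

The elements the relations force above β are δ, γ, ζ, θ — no chain reaches any other.
That is 4.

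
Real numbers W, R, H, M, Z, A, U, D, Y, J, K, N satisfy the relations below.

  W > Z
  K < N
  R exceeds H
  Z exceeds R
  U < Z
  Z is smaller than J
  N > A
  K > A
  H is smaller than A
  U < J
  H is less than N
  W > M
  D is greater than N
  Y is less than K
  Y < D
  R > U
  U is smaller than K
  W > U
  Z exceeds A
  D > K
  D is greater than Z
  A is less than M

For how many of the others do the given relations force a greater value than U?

7

Directly above U: R, Z, K, W, J.
One step further: N, D (7 so far).
No other element is forced above U by the given relations, so the count is 7.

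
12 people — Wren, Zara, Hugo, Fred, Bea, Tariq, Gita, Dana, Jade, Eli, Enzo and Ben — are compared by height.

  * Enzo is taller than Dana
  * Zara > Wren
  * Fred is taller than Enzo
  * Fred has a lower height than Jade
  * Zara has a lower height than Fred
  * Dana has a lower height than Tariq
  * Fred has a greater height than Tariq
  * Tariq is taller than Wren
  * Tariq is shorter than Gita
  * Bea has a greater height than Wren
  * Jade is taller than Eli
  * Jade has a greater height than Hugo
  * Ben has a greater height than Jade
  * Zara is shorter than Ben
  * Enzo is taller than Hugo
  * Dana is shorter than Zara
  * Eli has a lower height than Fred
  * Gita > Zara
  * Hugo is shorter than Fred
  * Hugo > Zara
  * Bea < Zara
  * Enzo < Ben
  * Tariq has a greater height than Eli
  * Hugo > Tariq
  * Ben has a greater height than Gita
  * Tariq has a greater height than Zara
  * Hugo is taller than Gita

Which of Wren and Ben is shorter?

Wren

Following the relations from Wren: Wren < Bea < Zara < Tariq < Gita < Hugo < Enzo < Fred < Jade < Ben.
So Wren < Ben; Wren is the shorter of the two.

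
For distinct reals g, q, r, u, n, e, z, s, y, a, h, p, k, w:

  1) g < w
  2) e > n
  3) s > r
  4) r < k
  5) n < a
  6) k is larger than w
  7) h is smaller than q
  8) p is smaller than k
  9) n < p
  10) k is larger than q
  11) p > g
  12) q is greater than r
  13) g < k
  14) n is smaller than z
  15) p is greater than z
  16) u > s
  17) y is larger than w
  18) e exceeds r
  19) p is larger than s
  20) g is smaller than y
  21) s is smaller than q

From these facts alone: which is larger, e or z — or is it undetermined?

undetermined

Following every chain through e: below e we get n, r.
z is not reached, and no chain runs the other way from z to e.
So the given relations leave the order of e and z undetermined.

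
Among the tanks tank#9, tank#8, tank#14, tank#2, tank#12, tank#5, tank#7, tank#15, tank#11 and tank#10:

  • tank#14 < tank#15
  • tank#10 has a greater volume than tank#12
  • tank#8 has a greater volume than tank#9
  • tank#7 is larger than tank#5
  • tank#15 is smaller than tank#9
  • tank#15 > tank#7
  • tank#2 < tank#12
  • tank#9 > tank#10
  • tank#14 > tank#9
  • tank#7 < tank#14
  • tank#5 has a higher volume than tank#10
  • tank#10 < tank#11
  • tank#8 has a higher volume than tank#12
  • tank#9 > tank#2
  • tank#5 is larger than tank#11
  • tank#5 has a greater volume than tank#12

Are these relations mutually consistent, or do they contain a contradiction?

We have tank#9 < tank#14 stated directly, yet also tank#14 < tank#15 < tank#9 by chaining the others — so tank#14 < tank#9. Contradiction.

inconsistent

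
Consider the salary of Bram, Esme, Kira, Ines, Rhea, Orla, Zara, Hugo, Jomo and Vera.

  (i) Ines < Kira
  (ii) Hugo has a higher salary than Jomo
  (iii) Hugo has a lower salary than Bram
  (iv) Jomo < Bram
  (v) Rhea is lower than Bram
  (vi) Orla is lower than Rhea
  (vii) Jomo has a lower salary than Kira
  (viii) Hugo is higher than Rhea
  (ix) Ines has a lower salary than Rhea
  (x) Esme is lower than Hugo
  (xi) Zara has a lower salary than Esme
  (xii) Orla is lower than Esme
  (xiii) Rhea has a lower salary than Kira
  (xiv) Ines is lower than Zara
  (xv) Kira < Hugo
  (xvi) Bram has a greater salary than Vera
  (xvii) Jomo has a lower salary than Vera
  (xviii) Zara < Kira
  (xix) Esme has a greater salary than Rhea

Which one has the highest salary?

Bram

Chaining downward from Bram: directly below it, Jomo, Rhea, Hugo, Vera; then Ines, Orla, Esme, Kira; then Zara.
That covers every other element, and nothing is given above Bram, so Bram is the highest salary.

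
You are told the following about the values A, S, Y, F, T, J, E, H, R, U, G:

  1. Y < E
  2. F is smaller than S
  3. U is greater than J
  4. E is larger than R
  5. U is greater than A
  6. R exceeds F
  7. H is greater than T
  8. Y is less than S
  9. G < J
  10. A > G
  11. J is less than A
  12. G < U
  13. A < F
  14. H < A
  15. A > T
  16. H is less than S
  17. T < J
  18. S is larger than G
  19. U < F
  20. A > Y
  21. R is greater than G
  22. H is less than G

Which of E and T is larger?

E

T < H and H < G give T < G.
Then G < A extends the chain to A.
Then A < U extends the chain to U.
With U < F: T < H < G < A < U < F.
Then F < R extends the chain to R.
Then R < E extends the chain to E.
So T < E; E is the larger of the two.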